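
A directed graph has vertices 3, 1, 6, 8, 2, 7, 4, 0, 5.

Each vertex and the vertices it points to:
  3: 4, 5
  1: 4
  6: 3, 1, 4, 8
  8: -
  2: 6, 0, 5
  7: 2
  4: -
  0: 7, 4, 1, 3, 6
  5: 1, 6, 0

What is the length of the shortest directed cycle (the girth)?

For each vertex v, BFS finds the shortest path from v back to v.
The shortest such closed walk is 7 → 2 → 0 → 7, length 3.

3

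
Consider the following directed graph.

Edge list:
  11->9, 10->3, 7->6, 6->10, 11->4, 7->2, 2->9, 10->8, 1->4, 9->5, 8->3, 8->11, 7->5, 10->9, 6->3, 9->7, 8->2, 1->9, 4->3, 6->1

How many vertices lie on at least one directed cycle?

A vertex is on a directed cycle iff it belongs to a strongly connected component of size ≥ 2 (or has a self-loop).
The vertices on cycles are {1, 2, 6, 7, 8, 9, 10, 11} — 8 in total.

8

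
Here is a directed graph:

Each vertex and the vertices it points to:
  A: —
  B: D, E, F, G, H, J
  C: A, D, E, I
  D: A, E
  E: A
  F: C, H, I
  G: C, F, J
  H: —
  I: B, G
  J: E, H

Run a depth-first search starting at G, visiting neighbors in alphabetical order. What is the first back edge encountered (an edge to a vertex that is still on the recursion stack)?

DFS from G (visiting neighbors in alphabetical order); mark gray on enter, black on exit:
G gray
  C gray
    A gray
    A black
    D gray
      D→A: A black — skip
      E gray
        E→A: A black — skip
      E black
    D black
    C→E: E black — skip
    I gray
      B gray
        B→D: D black — skip
        B→E: E black — skip
        F gray
          F→C: C is gray → back edge
First back edge: F → C.

F->C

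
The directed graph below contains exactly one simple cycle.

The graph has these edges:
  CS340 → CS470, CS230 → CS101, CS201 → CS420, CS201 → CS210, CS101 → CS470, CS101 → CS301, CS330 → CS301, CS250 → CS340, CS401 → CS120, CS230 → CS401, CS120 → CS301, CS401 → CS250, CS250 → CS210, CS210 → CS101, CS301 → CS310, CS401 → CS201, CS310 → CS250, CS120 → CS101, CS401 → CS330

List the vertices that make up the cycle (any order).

CS101, CS210, CS250, CS301, CS310

DFS with gray/black marking from CS250:
CS250 gray
  CS340 gray
    CS470 gray
    CS470 black
  CS340 black
  CS210 gray
    CS101 gray
      CS101→CS470: CS470 black — skip
      CS301 gray
        CS310 gray
          CS310→CS250: CS250 is gray → back edge
Back edge closes the cycle CS250 → CS210 → CS101 → CS301 → CS310 → CS250; its vertices are {CS101, CS210, CS250, CS301, CS310}.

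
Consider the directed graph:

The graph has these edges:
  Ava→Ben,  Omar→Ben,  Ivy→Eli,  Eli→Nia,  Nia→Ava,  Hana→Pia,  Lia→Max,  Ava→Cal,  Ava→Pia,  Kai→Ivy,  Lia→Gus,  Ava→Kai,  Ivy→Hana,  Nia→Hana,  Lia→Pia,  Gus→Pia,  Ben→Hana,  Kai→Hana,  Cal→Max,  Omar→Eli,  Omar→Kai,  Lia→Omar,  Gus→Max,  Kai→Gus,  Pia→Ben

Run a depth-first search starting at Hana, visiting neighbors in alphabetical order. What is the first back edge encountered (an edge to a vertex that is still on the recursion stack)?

DFS from Hana (visiting neighbors in alphabetical order); mark gray on enter, black on exit:
Hana gray
  Pia gray
    Ben gray
      Ben→Hana: Hana is gray → back edge
First back edge: Ben → Hana.

Ben→Hana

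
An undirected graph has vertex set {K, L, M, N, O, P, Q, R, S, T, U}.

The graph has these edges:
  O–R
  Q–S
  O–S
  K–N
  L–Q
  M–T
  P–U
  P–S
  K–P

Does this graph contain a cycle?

DFS, tracking each vertex's parent; an edge to a visited non-parent vertex closes a cycle.
Start from L:
visit L (parent –)
  visit Q (parent L)
    visit S (parent Q)
      visit P (parent S)
        visit U (parent P)
          U–P: parent, skip
        P–S: parent, skip
        visit K (parent P)
          visit N (parent K)
            N–K: parent, skip
          K–P: parent, skip
      S–Q: parent, skip
      visit O (parent S)
        O–S: parent, skip
        visit R (parent O)
          R–O: parent, skip
    Q–L: parent, skip
visit M (parent –)
  visit T (parent M)
    T–M: parent, skip
No non-parent visited neighbor found — the graph is a forest.

No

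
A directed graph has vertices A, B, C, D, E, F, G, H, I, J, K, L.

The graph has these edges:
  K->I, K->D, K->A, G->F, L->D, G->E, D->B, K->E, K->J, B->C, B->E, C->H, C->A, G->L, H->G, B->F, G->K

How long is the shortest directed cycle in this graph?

6

For each vertex v, BFS finds the shortest path from v back to v.
The shortest such closed walk is C → H → G → L → D → B → C, length 6.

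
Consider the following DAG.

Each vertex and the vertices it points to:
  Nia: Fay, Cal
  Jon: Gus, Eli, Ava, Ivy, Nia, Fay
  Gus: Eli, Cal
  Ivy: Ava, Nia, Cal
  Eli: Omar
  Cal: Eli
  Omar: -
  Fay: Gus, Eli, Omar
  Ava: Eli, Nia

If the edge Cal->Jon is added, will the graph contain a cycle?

Adding Cal→Jon creates a cycle iff Jon can already reach Cal.
Path from Jon: Jon → Ivy → Cal.
So Jon → … → Cal → Jon is a cycle.

Yes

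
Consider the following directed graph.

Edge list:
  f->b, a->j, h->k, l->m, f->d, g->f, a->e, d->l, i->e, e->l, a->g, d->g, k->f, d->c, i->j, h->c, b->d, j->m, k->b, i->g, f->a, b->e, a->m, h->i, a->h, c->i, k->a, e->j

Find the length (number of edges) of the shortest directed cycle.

3

For each vertex v, BFS finds the shortest path from v back to v.
The shortest such closed walk is h → k → a → h, length 3.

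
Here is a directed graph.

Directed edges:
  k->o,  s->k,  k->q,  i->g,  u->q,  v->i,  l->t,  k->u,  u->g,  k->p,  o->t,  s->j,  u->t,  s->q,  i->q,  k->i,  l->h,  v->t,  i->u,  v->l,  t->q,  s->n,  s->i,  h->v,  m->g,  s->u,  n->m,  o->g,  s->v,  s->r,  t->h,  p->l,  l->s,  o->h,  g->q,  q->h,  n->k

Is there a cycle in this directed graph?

Yes

DFS with white/gray/black marking, starting from s:
s gray
  n gray
    k gray
      i gray
        g gray
          q gray
            h gray
              v gray
                v→i: i is gray → back edge
Back edge found, so a cycle exists: i → g → q → h → v → i.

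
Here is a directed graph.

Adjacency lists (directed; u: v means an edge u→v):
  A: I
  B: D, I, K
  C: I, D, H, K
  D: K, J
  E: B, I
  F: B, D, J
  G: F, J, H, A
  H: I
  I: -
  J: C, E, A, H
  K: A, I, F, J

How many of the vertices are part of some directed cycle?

A vertex is on a directed cycle iff it belongs to a strongly connected component of size ≥ 2 (or has a self-loop).
The vertices on cycles are {B, C, D, E, F, J, K} — 7 in total.

7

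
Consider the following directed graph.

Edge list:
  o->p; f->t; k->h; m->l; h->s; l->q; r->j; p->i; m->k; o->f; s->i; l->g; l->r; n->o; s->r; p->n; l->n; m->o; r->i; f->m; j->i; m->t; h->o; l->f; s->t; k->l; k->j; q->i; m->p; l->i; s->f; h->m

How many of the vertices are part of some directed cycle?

9

A vertex is on a directed cycle iff it belongs to a strongly connected component of size ≥ 2 (or has a self-loop).
The vertices on cycles are {f, h, k, l, m, n, o, p, s} — 9 in total.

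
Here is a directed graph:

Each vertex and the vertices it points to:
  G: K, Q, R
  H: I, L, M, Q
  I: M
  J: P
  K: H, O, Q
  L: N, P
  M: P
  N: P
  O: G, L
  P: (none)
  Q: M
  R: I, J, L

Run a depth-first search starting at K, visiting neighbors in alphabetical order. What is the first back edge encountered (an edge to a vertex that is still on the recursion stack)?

G->K

DFS from K (visiting neighbors in alphabetical order); mark gray on enter, black on exit:
K gray
  H gray
    I gray
      M gray
        P gray
        P black
      M black
    I black
    L gray
      N gray
        N→P: P black — skip
      N black
      L→P: P black — skip
    L black
    H→M: M black — skip
    Q gray
      Q→M: M black — skip
    Q black
  H black
  O gray
    G gray
      G→K: K is gray → back edge
First back edge: G → K.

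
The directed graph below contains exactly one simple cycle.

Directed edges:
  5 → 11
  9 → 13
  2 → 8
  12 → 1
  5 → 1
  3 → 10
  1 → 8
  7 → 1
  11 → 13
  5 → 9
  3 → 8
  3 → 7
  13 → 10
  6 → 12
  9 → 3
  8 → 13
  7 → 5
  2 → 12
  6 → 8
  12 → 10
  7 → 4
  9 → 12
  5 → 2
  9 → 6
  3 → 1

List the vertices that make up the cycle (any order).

DFS with gray/black marking from 7:
7 gray
  1 gray
    8 gray
      13 gray
        10 gray
        10 black
      13 black
    8 black
  1 black
  4 gray
  4 black
  5 gray
    5→1: 1 black — skip
    9 gray
      3 gray
        3→7: 7 is gray → back edge
Back edge closes the cycle 7 → 5 → 9 → 3 → 7; its vertices are {3, 5, 7, 9}.

3, 5, 7, 9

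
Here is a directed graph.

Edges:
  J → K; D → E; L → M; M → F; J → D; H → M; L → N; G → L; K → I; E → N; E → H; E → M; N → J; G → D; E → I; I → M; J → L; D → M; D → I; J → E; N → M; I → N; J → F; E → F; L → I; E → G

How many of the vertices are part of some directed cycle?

8

A vertex is on a directed cycle iff it belongs to a strongly connected component of size ≥ 2 (or has a self-loop).
The vertices on cycles are {D, E, G, I, J, K, L, N} — 8 in total.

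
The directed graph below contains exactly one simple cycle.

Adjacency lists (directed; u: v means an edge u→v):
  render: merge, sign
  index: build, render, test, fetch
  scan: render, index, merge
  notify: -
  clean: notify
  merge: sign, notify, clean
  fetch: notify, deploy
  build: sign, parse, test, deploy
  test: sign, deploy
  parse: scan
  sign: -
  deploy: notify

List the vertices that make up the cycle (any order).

DFS with gray/black marking from index:
index gray
  build gray
    sign gray
    sign black
    parse gray
      scan gray
        render gray
          merge gray
            merge→sign: sign black — skip
            notify gray
            notify black
            clean gray
              clean→notify: notify black — skip
            clean black
          merge black
          render→sign: sign black — skip
        render black
        scan→index: index is gray → back edge
Back edge closes the cycle index → build → parse → scan → index; its vertices are {scan, build, index, parse}.

scan, build, index, parse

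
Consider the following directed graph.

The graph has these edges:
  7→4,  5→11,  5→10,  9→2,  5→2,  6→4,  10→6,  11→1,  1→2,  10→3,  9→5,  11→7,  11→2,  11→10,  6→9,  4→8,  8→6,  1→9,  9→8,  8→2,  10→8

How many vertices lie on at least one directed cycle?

A vertex is on a directed cycle iff it belongs to a strongly connected component of size ≥ 2 (or has a self-loop).
The vertices on cycles are {1, 4, 5, 6, 7, 8, 9, 10, 11} — 9 in total.

9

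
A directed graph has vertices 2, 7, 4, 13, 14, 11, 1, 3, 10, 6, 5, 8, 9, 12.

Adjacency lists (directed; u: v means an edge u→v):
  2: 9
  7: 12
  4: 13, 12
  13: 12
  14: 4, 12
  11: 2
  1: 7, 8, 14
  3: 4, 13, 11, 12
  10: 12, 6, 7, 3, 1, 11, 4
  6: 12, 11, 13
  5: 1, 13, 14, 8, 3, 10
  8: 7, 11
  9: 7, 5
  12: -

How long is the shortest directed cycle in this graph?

For each vertex v, BFS finds the shortest path from v back to v.
The shortest such closed walk is 2 → 9 → 5 → 10 → 11 → 2, length 5.

5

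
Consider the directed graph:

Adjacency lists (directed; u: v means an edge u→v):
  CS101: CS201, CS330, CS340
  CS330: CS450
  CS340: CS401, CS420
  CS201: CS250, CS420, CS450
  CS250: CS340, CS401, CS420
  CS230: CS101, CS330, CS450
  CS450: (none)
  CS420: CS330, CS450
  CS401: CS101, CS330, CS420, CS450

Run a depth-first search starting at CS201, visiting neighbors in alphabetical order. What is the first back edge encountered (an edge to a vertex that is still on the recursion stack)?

DFS from CS201 (visiting neighbors in alphabetical order); mark gray on enter, black on exit:
CS201 gray
  CS250 gray
    CS340 gray
      CS401 gray
        CS101 gray
          CS101→CS201: CS201 is gray → back edge
First back edge: CS101 → CS201.

CS101->CS201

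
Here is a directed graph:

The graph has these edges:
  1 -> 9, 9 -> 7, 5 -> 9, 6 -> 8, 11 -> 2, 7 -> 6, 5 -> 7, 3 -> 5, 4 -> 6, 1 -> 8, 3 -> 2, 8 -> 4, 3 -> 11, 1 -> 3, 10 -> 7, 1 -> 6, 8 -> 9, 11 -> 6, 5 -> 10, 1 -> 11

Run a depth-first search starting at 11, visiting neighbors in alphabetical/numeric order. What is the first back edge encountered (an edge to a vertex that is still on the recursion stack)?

4->6

DFS from 11 (visiting neighbors in alphabetical/numeric order); mark gray on enter, black on exit:
11 gray
  2 gray
  2 black
  6 gray
    8 gray
      4 gray
        4→6: 6 is gray → back edge
First back edge: 4 → 6.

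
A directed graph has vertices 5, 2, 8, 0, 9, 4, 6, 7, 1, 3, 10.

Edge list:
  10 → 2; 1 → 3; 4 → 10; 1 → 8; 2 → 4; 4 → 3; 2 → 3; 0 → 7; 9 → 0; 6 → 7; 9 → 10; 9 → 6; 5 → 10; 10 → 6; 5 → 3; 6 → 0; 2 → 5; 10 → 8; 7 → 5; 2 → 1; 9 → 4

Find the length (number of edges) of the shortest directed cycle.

3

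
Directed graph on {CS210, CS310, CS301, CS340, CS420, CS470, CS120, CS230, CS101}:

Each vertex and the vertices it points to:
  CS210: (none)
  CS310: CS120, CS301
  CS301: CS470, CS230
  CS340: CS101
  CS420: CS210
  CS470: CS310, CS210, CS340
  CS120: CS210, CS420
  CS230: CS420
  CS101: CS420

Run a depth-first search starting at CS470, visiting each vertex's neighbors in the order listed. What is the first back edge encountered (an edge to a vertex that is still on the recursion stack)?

CS301→CS470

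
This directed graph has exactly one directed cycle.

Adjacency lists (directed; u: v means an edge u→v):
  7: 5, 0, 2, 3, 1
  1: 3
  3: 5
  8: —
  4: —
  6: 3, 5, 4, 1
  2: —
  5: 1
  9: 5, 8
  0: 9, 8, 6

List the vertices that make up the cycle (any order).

DFS with gray/black marking from 1:
1 gray
  3 gray
    5 gray
      5→1: 1 is gray → back edge
Back edge closes the cycle 1 → 3 → 5 → 1; its vertices are {1, 3, 5}.

1, 3, 5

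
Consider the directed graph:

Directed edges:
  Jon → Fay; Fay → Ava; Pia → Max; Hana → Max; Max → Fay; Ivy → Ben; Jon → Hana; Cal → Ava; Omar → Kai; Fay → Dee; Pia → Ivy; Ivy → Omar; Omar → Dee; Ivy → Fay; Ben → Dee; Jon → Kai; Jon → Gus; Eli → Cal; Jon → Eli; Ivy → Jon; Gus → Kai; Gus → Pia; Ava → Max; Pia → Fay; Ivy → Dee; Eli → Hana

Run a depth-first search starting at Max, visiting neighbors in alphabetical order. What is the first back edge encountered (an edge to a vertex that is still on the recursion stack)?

Ava→Max

DFS from Max (visiting neighbors in alphabetical order); mark gray on enter, black on exit:
Max gray
  Fay gray
    Ava gray
      Ava→Max: Max is gray → back edge
First back edge: Ava → Max.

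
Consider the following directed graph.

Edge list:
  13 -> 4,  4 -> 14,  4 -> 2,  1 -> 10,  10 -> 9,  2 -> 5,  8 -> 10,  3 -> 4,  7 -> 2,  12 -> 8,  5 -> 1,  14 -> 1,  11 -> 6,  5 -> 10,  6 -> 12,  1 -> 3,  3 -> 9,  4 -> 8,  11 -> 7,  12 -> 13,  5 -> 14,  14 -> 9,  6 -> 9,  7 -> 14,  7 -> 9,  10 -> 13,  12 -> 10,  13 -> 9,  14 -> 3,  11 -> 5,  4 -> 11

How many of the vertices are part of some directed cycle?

13

A vertex is on a directed cycle iff it belongs to a strongly connected component of size ≥ 2 (or has a self-loop).
The vertices on cycles are {1, 2, 3, 4, 5, 6, 7, 8, 10, 11, 12, 13, 14} — 13 in total.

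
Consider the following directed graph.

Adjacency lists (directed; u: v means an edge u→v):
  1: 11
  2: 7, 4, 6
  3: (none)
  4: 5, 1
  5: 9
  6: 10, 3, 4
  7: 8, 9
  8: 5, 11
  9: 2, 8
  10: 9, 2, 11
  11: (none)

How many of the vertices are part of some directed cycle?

8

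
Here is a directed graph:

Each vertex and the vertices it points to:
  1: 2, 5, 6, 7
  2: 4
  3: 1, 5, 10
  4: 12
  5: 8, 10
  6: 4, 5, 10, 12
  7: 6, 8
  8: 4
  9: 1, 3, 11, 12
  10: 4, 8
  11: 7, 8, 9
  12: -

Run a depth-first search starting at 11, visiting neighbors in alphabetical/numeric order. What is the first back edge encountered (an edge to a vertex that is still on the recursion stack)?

DFS from 11 (visiting neighbors in alphabetical/numeric order); mark gray on enter, black on exit:
11 gray
  7 gray
    6 gray
      4 gray
        12 gray
        12 black
      4 black
      5 gray
        8 gray
          8→4: 4 black — skip
        8 black
        10 gray
          10→4: 4 black — skip
          10→8: 8 black — skip
        10 black
      5 black
      6→10: 10 black — skip
      6→12: 12 black — skip
    6 black
    7→8: 8 black — skip
  7 black
  11→8: 8 black — skip
  9 gray
    1 gray
      2 gray
        2→4: 4 black — skip
      2 black
      1→5: 5 black — skip
      1→6: 6 black — skip
      1→7: 7 black — skip
    1 black
    3 gray
      3→1: 1 black — skip
      3→5: 5 black — skip
      3→10: 10 black — skip
    3 black
    9→11: 11 is gray → back edge
First back edge: 9 → 11.

9->11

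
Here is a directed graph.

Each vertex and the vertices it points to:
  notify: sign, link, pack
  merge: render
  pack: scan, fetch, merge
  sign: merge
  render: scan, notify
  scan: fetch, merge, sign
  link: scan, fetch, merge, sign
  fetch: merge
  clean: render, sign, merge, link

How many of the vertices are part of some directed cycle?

8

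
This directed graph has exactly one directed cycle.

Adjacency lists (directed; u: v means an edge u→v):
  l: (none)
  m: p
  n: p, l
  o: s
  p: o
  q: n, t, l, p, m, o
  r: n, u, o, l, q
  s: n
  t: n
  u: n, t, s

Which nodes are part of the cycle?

DFS with gray/black marking from o:
o gray
  s gray
    n gray
      p gray
        p→o: o is gray → back edge
Back edge closes the cycle o → s → n → p → o; its vertices are {n, o, p, s}.

n, o, p, s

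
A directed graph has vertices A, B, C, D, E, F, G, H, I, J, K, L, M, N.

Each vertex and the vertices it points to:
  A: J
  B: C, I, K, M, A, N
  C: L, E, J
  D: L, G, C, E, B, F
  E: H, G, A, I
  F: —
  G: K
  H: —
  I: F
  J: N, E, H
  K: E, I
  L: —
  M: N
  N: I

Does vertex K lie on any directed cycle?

K is on a cycle iff K can reach itself via ≥1 edge.
K → E → G → K — yes.

Yes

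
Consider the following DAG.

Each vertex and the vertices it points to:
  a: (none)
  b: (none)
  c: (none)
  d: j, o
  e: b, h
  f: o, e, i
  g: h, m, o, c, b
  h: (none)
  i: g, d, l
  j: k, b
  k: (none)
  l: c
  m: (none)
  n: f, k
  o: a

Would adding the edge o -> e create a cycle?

No

Adding o→e creates a cycle iff e can already reach o.
Explore from e: no path reaches o. The graph stays acyclic.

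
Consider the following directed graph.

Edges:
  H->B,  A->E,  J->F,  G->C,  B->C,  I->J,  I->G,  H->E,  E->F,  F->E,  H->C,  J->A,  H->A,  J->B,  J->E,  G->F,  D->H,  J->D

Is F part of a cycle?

F is on a cycle iff F can reach itself via ≥1 edge.
F → E → F — yes.

Yes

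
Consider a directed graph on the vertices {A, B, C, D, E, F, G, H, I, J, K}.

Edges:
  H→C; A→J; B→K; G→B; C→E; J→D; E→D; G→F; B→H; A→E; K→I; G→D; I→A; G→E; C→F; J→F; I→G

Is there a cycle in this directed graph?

Yes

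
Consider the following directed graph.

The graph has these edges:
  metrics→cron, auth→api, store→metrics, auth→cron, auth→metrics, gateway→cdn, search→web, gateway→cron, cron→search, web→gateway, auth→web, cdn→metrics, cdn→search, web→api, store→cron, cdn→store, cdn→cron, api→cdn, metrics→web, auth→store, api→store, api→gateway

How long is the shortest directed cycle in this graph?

4

For each vertex v, BFS finds the shortest path from v back to v.
The shortest such closed walk is web → gateway → cron → search → web, length 4.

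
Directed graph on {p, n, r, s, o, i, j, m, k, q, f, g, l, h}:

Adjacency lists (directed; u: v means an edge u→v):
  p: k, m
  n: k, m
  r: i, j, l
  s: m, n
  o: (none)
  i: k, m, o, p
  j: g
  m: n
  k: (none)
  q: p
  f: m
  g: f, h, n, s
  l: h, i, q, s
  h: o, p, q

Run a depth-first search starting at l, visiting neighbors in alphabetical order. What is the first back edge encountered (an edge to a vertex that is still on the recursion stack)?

n→m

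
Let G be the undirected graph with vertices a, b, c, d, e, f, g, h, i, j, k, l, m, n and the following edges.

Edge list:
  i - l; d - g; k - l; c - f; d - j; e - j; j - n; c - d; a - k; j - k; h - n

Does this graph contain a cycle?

DFS, tracking each vertex's parent; an edge to a visited non-parent vertex closes a cycle.
Start from e:
visit e (parent –)
  visit j (parent e)
    visit n (parent j)
      n–j: parent, skip
      visit h (parent n)
        h–n: parent, skip
    visit k (parent j)
      k–j: parent, skip
      visit a (parent k)
        a–k: parent, skip
      visit l (parent k)
        visit i (parent l)
          i–l: parent, skip
        l–k: parent, skip
    visit d (parent j)
      d–j: parent, skip
      visit g (parent d)
        g–d: parent, skip
      visit c (parent d)
        c–d: parent, skip
        visit f (parent c)
          f–c: parent, skip
    j–e: parent, skip
visit b (parent –)
visit m (parent –)
No non-parent visited neighbor found — the graph is a forest.

No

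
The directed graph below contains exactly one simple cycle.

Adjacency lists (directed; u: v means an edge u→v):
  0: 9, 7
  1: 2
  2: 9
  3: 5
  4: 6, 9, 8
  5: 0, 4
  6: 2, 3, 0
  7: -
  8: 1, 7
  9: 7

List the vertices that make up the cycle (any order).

3, 4, 5, 6

DFS with gray/black marking from 4:
4 gray
  6 gray
    2 gray
      9 gray
        7 gray
        7 black
      9 black
    2 black
    3 gray
      5 gray
        0 gray
          0→9: 9 black — skip
          0→7: 7 black — skip
        0 black
        5→4: 4 is gray → back edge
Back edge closes the cycle 4 → 6 → 3 → 5 → 4; its vertices are {3, 4, 5, 6}.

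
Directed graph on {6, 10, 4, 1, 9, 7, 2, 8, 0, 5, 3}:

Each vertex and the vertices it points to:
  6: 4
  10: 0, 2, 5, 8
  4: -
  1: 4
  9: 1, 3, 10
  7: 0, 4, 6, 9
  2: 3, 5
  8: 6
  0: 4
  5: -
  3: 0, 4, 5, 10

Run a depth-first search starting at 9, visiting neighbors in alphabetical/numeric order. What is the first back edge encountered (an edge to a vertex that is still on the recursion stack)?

2→3

DFS from 9 (visiting neighbors in alphabetical/numeric order); mark gray on enter, black on exit:
9 gray
  1 gray
    4 gray
    4 black
  1 black
  3 gray
    0 gray
      0→4: 4 black — skip
    0 black
    3→4: 4 black — skip
    5 gray
    5 black
    10 gray
      10→0: 0 black — skip
      2 gray
        2→3: 3 is gray → back edge
First back edge: 2 → 3.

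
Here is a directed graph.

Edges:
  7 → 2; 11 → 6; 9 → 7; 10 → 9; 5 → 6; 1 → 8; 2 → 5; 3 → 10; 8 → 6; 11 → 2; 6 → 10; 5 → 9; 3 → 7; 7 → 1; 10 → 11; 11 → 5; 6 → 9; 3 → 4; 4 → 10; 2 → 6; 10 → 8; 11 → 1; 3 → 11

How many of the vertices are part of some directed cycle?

A vertex is on a directed cycle iff it belongs to a strongly connected component of size ≥ 2 (or has a self-loop).
The vertices on cycles are {1, 2, 5, 6, 7, 8, 9, 10, 11} — 9 in total.

9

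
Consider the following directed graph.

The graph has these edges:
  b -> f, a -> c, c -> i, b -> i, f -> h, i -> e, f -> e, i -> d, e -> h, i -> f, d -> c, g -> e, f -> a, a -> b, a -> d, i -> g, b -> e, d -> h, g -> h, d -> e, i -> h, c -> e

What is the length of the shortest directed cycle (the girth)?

For each vertex v, BFS finds the shortest path from v back to v.
The shortest such closed walk is i → d → c → i, length 3.

3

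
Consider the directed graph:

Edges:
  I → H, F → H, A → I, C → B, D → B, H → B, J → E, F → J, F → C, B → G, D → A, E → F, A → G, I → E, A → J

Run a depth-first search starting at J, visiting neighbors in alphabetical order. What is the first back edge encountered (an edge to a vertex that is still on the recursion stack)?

DFS from J (visiting neighbors in alphabetical order); mark gray on enter, black on exit:
J gray
  E gray
    F gray
      C gray
        B gray
          G gray
          G black
        B black
      C black
      H gray
        H→B: B black — skip
      H black
      F→J: J is gray → back edge
First back edge: F → J.

F->J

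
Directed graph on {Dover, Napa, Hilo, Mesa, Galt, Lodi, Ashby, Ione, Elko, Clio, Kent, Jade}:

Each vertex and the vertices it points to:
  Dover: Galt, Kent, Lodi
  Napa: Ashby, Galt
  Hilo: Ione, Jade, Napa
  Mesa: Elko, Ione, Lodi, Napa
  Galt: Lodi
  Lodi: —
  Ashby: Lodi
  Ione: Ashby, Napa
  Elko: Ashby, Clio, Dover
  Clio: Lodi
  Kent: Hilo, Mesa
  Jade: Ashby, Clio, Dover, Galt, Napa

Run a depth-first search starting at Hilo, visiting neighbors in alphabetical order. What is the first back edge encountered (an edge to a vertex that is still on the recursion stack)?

Kent->Hilo

DFS from Hilo (visiting neighbors in alphabetical order); mark gray on enter, black on exit:
Hilo gray
  Ione gray
    Ashby gray
      Lodi gray
      Lodi black
    Ashby black
    Napa gray
      Napa→Ashby: Ashby black — skip
      Galt gray
        Galt→Lodi: Lodi black — skip
      Galt black
    Napa black
  Ione black
  Jade gray
    Jade→Ashby: Ashby black — skip
    Clio gray
      Clio→Lodi: Lodi black — skip
    Clio black
    Dover gray
      Dover→Galt: Galt black — skip
      Kent gray
        Kent→Hilo: Hilo is gray → back edge
First back edge: Kent → Hilo.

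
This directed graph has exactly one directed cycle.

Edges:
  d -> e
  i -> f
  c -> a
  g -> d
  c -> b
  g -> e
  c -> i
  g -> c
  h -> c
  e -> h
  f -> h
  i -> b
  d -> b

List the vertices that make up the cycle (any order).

c, f, h, i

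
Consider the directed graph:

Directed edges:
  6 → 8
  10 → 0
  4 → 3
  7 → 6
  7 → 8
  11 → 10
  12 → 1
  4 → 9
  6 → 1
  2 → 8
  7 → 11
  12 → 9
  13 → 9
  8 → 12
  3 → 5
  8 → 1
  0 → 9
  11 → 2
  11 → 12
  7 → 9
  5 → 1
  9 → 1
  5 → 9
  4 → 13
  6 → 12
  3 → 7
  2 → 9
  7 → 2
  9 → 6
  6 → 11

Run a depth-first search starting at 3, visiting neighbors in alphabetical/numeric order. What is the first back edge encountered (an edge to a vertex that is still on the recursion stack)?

12->9

DFS from 3 (visiting neighbors in alphabetical/numeric order); mark gray on enter, black on exit:
3 gray
  5 gray
    1 gray
    1 black
    9 gray
      9→1: 1 black — skip
      6 gray
        6→1: 1 black — skip
        8 gray
          8→1: 1 black — skip
          12 gray
            12→1: 1 black — skip
            12→9: 9 is gray → back edge
First back edge: 12 → 9.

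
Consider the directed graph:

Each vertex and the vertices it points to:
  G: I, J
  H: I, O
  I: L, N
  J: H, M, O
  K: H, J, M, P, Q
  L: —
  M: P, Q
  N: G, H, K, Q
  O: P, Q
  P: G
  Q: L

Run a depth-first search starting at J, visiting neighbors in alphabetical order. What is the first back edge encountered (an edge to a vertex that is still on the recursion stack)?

G->I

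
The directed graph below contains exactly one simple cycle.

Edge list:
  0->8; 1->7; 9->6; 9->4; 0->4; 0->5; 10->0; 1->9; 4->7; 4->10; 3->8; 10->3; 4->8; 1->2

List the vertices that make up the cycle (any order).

0, 4, 10

DFS with gray/black marking from 4:
4 gray
  8 gray
  8 black
  10 gray
    0 gray
      5 gray
      5 black
      0→8: 8 black — skip
      0→4: 4 is gray → back edge
Back edge closes the cycle 4 → 10 → 0 → 4; its vertices are {0, 4, 10}.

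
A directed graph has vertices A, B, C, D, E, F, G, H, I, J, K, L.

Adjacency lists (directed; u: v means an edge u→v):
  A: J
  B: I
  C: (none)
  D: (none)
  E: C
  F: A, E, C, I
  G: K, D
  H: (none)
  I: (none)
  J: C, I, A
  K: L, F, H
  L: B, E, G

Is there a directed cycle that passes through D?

D lies on a cycle iff there is a path from D back to itself.
Exploring from D, it never reaches itself; equivalently, its strongly connected component is a singleton.

No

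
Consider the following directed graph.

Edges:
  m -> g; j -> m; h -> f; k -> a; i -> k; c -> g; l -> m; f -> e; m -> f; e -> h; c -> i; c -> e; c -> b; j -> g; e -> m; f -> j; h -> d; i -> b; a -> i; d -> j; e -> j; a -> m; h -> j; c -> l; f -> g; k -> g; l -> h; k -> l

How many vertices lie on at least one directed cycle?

A vertex is on a directed cycle iff it belongs to a strongly connected component of size ≥ 2 (or has a self-loop).
The vertices on cycles are {a, d, e, f, h, i, j, k, m} — 9 in total.

9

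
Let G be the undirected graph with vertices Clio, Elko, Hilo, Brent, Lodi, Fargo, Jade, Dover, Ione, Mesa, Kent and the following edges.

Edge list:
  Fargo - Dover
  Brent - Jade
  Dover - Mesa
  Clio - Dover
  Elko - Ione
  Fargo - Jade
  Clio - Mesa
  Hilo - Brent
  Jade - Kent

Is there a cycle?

DFS, tracking each vertex's parent; an edge to a visited non-parent vertex closes a cycle.
Start from Mesa:
visit Mesa (parent –)
  visit Dover (parent Mesa)
    visit Clio (parent Dover)
      Clio–Dover: parent, skip
      Clio–Mesa: Mesa visited and ≠ parent → cycle
Cycle: Mesa – Dover – Clio – Mesa.

Yes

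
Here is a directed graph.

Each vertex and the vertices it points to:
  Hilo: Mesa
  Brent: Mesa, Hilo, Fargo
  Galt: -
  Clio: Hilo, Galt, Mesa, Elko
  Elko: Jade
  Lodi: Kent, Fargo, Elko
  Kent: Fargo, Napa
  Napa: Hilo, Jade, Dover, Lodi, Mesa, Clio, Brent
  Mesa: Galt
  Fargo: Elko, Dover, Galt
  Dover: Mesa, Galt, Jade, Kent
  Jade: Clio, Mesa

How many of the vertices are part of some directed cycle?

9

A vertex is on a directed cycle iff it belongs to a strongly connected component of size ≥ 2 (or has a self-loop).
The vertices on cycles are {Clio, Elko, Jade, Kent, Lodi, Napa, Brent, Dover, Fargo} — 9 in total.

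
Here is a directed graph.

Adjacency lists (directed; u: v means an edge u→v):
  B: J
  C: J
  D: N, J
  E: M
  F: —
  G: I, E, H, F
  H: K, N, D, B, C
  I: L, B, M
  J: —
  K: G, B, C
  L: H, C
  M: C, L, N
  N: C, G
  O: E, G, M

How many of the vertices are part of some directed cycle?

9

A vertex is on a directed cycle iff it belongs to a strongly connected component of size ≥ 2 (or has a self-loop).
The vertices on cycles are {D, E, G, H, I, K, L, M, N} — 9 in total.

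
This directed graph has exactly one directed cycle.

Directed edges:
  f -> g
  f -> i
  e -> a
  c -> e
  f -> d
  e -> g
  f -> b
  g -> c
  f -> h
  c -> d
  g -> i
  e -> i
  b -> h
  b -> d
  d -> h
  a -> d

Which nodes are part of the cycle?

c, e, g

DFS with gray/black marking from g:
g gray
  c gray
    d gray
      h gray
      h black
    d black
    e gray
      e→g: g is gray → back edge
Back edge closes the cycle g → c → e → g; its vertices are {c, e, g}.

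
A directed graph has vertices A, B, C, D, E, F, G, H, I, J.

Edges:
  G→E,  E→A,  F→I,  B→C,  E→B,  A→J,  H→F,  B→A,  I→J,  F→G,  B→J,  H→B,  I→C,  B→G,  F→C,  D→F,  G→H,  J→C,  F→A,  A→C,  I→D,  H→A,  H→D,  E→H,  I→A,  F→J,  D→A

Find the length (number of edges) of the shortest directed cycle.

3

For each vertex v, BFS finds the shortest path from v back to v.
The shortest such closed walk is G → E → B → G, length 3.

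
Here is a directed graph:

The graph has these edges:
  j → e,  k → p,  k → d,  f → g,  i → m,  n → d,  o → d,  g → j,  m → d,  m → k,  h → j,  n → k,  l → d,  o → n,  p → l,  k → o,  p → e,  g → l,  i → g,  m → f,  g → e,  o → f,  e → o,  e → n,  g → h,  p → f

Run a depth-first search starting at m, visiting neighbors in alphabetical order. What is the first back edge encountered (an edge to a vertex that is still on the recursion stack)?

DFS from m (visiting neighbors in alphabetical order); mark gray on enter, black on exit:
m gray
  d gray
  d black
  f gray
    g gray
      e gray
        n gray
          n→d: d black — skip
          k gray
            k→d: d black — skip
            o gray
              o→d: d black — skip
              o→f: f is gray → back edge
First back edge: o → f.

o→f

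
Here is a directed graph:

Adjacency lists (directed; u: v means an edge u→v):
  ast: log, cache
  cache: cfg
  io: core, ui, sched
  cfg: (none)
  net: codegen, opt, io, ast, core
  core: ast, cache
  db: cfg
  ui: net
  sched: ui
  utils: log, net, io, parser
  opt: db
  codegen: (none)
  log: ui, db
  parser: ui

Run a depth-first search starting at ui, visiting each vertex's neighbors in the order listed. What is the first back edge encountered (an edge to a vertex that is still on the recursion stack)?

log→ui

DFS from ui (visiting each vertex's neighbors in the order listed); mark gray on enter, black on exit:
ui gray
  net gray
    codegen gray
    codegen black
    opt gray
      db gray
        cfg gray
        cfg black
      db black
    opt black
    io gray
      core gray
        ast gray
          log gray
            log→ui: ui is gray → back edge
First back edge: log → ui.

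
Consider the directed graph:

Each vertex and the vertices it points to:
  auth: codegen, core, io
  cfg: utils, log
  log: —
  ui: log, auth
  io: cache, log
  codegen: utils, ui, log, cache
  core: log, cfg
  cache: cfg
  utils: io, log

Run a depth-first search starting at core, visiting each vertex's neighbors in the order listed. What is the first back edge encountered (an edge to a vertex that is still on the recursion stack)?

DFS from core (visiting each vertex's neighbors in the order listed); mark gray on enter, black on exit:
core gray
  log gray
  log black
  cfg gray
    utils gray
      io gray
        cache gray
          cache→cfg: cfg is gray → back edge
First back edge: cache → cfg.

cache->cfg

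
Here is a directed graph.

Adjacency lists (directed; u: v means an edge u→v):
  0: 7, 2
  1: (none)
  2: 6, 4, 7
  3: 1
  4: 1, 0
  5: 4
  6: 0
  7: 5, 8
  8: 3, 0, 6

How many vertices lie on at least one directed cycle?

A vertex is on a directed cycle iff it belongs to a strongly connected component of size ≥ 2 (or has a self-loop).
The vertices on cycles are {0, 2, 4, 5, 6, 7, 8} — 7 in total.

7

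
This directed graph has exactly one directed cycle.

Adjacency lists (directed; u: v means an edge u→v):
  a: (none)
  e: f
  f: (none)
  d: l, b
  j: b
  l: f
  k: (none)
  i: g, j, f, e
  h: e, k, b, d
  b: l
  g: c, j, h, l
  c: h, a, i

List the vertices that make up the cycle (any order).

c, g, i

DFS with gray/black marking from c:
c gray
  h gray
    e gray
      f gray
      f black
    e black
    k gray
    k black
    b gray
      l gray
        l→f: f black — skip
      l black
    b black
    d gray
      d→l: l black — skip
      d→b: b black — skip
    d black
  h black
  a gray
  a black
  i gray
    g gray
      g→c: c is gray → back edge
Back edge closes the cycle c → i → g → c; its vertices are {c, g, i}.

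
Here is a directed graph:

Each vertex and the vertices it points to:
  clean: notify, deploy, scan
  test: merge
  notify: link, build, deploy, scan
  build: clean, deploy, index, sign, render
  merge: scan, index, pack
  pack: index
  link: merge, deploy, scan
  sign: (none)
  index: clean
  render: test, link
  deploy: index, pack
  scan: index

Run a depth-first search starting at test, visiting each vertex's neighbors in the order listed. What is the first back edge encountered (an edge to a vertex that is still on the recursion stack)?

DFS from test (visiting each vertex's neighbors in the order listed); mark gray on enter, black on exit:
test gray
  merge gray
    scan gray
      index gray
        clean gray
          notify gray
            link gray
              link→merge: merge is gray → back edge
First back edge: link → merge.

link→merge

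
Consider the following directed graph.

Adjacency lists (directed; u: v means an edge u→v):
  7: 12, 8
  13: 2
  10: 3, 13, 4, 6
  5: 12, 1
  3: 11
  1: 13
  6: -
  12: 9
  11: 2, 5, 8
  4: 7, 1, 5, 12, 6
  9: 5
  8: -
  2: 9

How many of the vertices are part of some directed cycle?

6

A vertex is on a directed cycle iff it belongs to a strongly connected component of size ≥ 2 (or has a self-loop).
The vertices on cycles are {1, 2, 5, 9, 12, 13} — 6 in total.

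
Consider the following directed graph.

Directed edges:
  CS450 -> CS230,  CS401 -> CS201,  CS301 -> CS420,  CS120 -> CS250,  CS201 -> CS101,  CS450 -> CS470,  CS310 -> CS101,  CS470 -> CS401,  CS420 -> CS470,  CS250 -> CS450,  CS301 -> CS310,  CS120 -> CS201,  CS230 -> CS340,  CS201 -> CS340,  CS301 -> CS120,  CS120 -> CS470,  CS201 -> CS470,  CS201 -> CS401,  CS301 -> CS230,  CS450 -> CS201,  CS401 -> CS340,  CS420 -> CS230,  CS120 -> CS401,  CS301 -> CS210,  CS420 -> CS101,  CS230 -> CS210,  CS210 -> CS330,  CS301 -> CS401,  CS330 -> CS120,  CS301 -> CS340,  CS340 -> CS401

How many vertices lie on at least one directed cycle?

10

A vertex is on a directed cycle iff it belongs to a strongly connected component of size ≥ 2 (or has a self-loop).
The vertices on cycles are {CS120, CS201, CS210, CS230, CS250, CS330, CS340, CS401, CS450, CS470} — 10 in total.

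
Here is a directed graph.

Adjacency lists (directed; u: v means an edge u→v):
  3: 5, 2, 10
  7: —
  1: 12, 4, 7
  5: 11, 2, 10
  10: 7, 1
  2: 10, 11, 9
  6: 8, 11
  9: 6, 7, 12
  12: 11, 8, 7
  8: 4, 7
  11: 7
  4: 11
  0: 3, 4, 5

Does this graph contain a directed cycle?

DFS with white/gray/black marking, starting from 1:
1 gray
  12 gray
    11 gray
      7 gray
      7 black
    11 black
    8 gray
      4 gray
        4→11: 11 black — skip
      4 black
      8→7: 7 black — skip
    8 black
    12→7: 7 black — skip
  12 black
  1→4: 4 black — skip
  1→7: 7 black — skip
1 black
3 gray
  5 gray
    5→11: 11 black — skip
    2 gray
      10 gray
        10→7: 7 black — skip
        10→1: 1 black — skip
      10 black
      2→11: 11 black — skip
      9 gray
        6 gray
          6→8: 8 black — skip
          6→11: 11 black — skip
        6 black
        9→7: 7 black — skip
        9→12: 12 black — skip
      9 black
    2 black
    5→10: 10 black — skip
  5 black
  3→2: 2 black — skip
  3→10: 10 black — skip
3 black
0 gray
  0→3: 3 black — skip
  0→4: 4 black — skip
  0→5: 5 black — skip
0 black
Every edge goes to a white or black vertex — no back edge, so the graph is acyclic.

No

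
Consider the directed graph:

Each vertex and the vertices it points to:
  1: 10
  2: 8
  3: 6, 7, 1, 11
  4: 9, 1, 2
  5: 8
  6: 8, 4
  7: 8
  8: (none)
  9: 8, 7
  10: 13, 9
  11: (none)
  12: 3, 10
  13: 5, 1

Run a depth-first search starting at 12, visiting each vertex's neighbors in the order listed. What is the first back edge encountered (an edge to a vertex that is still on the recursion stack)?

13->1

DFS from 12 (visiting each vertex's neighbors in the order listed); mark gray on enter, black on exit:
12 gray
  3 gray
    6 gray
      8 gray
      8 black
      4 gray
        9 gray
          9→8: 8 black — skip
          7 gray
            7→8: 8 black — skip
          7 black
        9 black
        1 gray
          10 gray
            13 gray
              5 gray
                5→8: 8 black — skip
              5 black
              13→1: 1 is gray → back edge
First back edge: 13 → 1.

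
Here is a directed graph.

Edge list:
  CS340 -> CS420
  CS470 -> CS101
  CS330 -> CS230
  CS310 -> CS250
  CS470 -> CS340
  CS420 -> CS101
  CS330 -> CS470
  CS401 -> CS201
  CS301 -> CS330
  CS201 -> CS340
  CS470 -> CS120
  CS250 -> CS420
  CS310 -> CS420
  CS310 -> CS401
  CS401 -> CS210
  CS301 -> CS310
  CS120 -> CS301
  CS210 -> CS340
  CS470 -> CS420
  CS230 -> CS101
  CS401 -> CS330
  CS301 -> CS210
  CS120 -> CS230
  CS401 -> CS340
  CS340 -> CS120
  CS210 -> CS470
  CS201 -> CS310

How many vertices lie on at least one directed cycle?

9

A vertex is on a directed cycle iff it belongs to a strongly connected component of size ≥ 2 (or has a self-loop).
The vertices on cycles are {CS120, CS201, CS210, CS301, CS310, CS330, CS340, CS401, CS470} — 9 in total.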